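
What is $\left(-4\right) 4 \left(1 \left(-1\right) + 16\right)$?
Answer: $-240$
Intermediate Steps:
$\left(-4\right) 4 \left(1 \left(-1\right) + 16\right) = - 16 \left(-1 + 16\right) = \left(-16\right) 15 = -240$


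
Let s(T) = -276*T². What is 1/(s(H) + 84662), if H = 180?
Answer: -1/8857738 ≈ -1.1290e-7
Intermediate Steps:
1/(s(H) + 84662) = 1/(-276*180² + 84662) = 1/(-276*32400 + 84662) = 1/(-8942400 + 84662) = 1/(-8857738) = -1/8857738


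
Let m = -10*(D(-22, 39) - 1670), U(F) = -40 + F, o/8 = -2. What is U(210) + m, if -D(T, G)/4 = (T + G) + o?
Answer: 16910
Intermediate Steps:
o = -16 (o = 8*(-2) = -16)
D(T, G) = 64 - 4*G - 4*T (D(T, G) = -4*((T + G) - 16) = -4*((G + T) - 16) = -4*(-16 + G + T) = 64 - 4*G - 4*T)
m = 16740 (m = -10*((64 - 4*39 - 4*(-22)) - 1670) = -10*((64 - 156 + 88) - 1670) = -10*(-4 - 1670) = -10*(-1674) = 16740)
U(210) + m = (-40 + 210) + 16740 = 170 + 16740 = 16910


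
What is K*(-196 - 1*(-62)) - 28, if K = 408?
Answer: -54700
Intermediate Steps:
K*(-196 - 1*(-62)) - 28 = 408*(-196 - 1*(-62)) - 28 = 408*(-196 + 62) - 28 = 408*(-134) - 28 = -54672 - 28 = -54700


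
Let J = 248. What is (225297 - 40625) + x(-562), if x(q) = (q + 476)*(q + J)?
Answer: 211676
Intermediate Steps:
x(q) = (248 + q)*(476 + q) (x(q) = (q + 476)*(q + 248) = (476 + q)*(248 + q) = (248 + q)*(476 + q))
(225297 - 40625) + x(-562) = (225297 - 40625) + (118048 + (-562)**2 + 724*(-562)) = 184672 + (118048 + 315844 - 406888) = 184672 + 27004 = 211676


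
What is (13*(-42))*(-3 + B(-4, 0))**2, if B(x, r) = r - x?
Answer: -546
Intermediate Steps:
(13*(-42))*(-3 + B(-4, 0))**2 = (13*(-42))*(-3 + (0 - 1*(-4)))**2 = -546*(-3 + (0 + 4))**2 = -546*(-3 + 4)**2 = -546*1**2 = -546*1 = -546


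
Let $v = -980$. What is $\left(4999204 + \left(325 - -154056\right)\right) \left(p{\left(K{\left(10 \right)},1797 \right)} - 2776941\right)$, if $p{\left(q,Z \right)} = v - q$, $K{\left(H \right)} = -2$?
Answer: $-14316241689615$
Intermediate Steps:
$p{\left(q,Z \right)} = -980 - q$
$\left(4999204 + \left(325 - -154056\right)\right) \left(p{\left(K{\left(10 \right)},1797 \right)} - 2776941\right) = \left(4999204 + \left(325 - -154056\right)\right) \left(\left(-980 - -2\right) - 2776941\right) = \left(4999204 + \left(325 + 154056\right)\right) \left(\left(-980 + 2\right) - 2776941\right) = \left(4999204 + 154381\right) \left(-978 - 2776941\right) = 5153585 \left(-2777919\right) = -14316241689615$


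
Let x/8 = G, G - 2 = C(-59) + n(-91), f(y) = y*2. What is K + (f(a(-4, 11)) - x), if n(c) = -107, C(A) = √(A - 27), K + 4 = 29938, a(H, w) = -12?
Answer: 30750 - 8*I*√86 ≈ 30750.0 - 74.189*I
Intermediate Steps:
K = 29934 (K = -4 + 29938 = 29934)
f(y) = 2*y
C(A) = √(-27 + A)
G = -105 + I*√86 (G = 2 + (√(-27 - 59) - 107) = 2 + (√(-86) - 107) = 2 + (I*√86 - 107) = 2 + (-107 + I*√86) = -105 + I*√86 ≈ -105.0 + 9.2736*I)
x = -840 + 8*I*√86 (x = 8*(-105 + I*√86) = -840 + 8*I*√86 ≈ -840.0 + 74.189*I)
K + (f(a(-4, 11)) - x) = 29934 + (2*(-12) - (-840 + 8*I*√86)) = 29934 + (-24 + (840 - 8*I*√86)) = 29934 + (816 - 8*I*√86) = 30750 - 8*I*√86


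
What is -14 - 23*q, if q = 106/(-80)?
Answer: 659/40 ≈ 16.475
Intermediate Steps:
q = -53/40 (q = 106*(-1/80) = -53/40 ≈ -1.3250)
-14 - 23*q = -14 - 23*(-53/40) = -14 + 1219/40 = 659/40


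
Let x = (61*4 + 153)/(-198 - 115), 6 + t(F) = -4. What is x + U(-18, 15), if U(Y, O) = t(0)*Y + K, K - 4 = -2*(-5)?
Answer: 60325/313 ≈ 192.73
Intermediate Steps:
t(F) = -10 (t(F) = -6 - 4 = -10)
K = 14 (K = 4 - 2*(-5) = 4 + 10 = 14)
U(Y, O) = 14 - 10*Y (U(Y, O) = -10*Y + 14 = 14 - 10*Y)
x = -397/313 (x = (244 + 153)/(-313) = 397*(-1/313) = -397/313 ≈ -1.2684)
x + U(-18, 15) = -397/313 + (14 - 10*(-18)) = -397/313 + (14 + 180) = -397/313 + 194 = 60325/313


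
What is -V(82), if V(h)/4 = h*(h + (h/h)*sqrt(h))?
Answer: -26896 - 328*sqrt(82) ≈ -29866.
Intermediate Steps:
V(h) = 4*h*(h + sqrt(h)) (V(h) = 4*(h*(h + (h/h)*sqrt(h))) = 4*(h*(h + 1*sqrt(h))) = 4*(h*(h + sqrt(h))) = 4*h*(h + sqrt(h)))
-V(82) = -(4*82**2 + 4*82**(3/2)) = -(4*6724 + 4*(82*sqrt(82))) = -(26896 + 328*sqrt(82)) = -26896 - 328*sqrt(82)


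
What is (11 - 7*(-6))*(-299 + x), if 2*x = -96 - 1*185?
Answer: -46587/2 ≈ -23294.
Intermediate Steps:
x = -281/2 (x = (-96 - 1*185)/2 = (-96 - 185)/2 = (1/2)*(-281) = -281/2 ≈ -140.50)
(11 - 7*(-6))*(-299 + x) = (11 - 7*(-6))*(-299 - 281/2) = (11 + 42)*(-879/2) = 53*(-879/2) = -46587/2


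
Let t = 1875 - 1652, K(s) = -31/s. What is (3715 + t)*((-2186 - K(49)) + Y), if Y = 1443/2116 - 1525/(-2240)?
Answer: -7133965261049/829472 ≈ -8.6006e+6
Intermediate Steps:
Y = 322961/236992 (Y = 1443*(1/2116) - 1525*(-1/2240) = 1443/2116 + 305/448 = 322961/236992 ≈ 1.3628)
t = 223
(3715 + t)*((-2186 - K(49)) + Y) = (3715 + 223)*((-2186 - (-31)/49) + 322961/236992) = 3938*((-2186 - (-31)/49) + 322961/236992) = 3938*((-2186 - 1*(-31/49)) + 322961/236992) = 3938*((-2186 + 31/49) + 322961/236992) = 3938*(-107083/49 + 322961/236992) = 3938*(-3623141321/1658944) = -7133965261049/829472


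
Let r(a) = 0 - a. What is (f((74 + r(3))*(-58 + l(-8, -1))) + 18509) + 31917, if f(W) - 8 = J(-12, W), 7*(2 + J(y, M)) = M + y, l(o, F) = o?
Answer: 348326/7 ≈ 49761.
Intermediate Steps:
r(a) = -a
J(y, M) = -2 + M/7 + y/7 (J(y, M) = -2 + (M + y)/7 = -2 + (M/7 + y/7) = -2 + M/7 + y/7)
f(W) = 30/7 + W/7 (f(W) = 8 + (-2 + W/7 + (1/7)*(-12)) = 8 + (-2 + W/7 - 12/7) = 8 + (-26/7 + W/7) = 30/7 + W/7)
(f((74 + r(3))*(-58 + l(-8, -1))) + 18509) + 31917 = ((30/7 + ((74 - 1*3)*(-58 - 8))/7) + 18509) + 31917 = ((30/7 + ((74 - 3)*(-66))/7) + 18509) + 31917 = ((30/7 + (71*(-66))/7) + 18509) + 31917 = ((30/7 + (1/7)*(-4686)) + 18509) + 31917 = ((30/7 - 4686/7) + 18509) + 31917 = (-4656/7 + 18509) + 31917 = 124907/7 + 31917 = 348326/7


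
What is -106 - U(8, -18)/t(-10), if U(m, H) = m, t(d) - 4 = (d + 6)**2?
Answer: -532/5 ≈ -106.40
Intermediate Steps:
t(d) = 4 + (6 + d)**2 (t(d) = 4 + (d + 6)**2 = 4 + (6 + d)**2)
-106 - U(8, -18)/t(-10) = -106 - 8/(4 + (6 - 10)**2) = -106 - 8/(4 + (-4)**2) = -106 - 8/(4 + 16) = -106 - 8/20 = -106 - 1*2/5 = -106 - 2/5 = -532/5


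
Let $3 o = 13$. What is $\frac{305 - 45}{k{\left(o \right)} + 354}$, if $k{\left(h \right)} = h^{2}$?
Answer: $\frac{468}{671} \approx 0.69747$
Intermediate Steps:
$o = \frac{13}{3}$ ($o = \frac{1}{3} \cdot 13 = \frac{13}{3} \approx 4.3333$)
$\frac{305 - 45}{k{\left(o \right)} + 354} = \frac{305 - 45}{\left(\frac{13}{3}\right)^{2} + 354} = \frac{260}{\frac{169}{9} + 354} = \frac{260}{\frac{3355}{9}} = 260 \cdot \frac{9}{3355} = \frac{468}{671}$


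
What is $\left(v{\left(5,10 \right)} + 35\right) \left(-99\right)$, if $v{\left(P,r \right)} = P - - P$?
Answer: $-4455$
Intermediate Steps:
$v{\left(P,r \right)} = 2 P$ ($v{\left(P,r \right)} = P + P = 2 P$)
$\left(v{\left(5,10 \right)} + 35\right) \left(-99\right) = \left(2 \cdot 5 + 35\right) \left(-99\right) = \left(10 + 35\right) \left(-99\right) = 45 \left(-99\right) = -4455$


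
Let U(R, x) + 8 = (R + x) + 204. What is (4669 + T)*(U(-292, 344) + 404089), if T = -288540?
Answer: -114779548527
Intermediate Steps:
U(R, x) = 196 + R + x (U(R, x) = -8 + ((R + x) + 204) = -8 + (204 + R + x) = 196 + R + x)
(4669 + T)*(U(-292, 344) + 404089) = (4669 - 288540)*((196 - 292 + 344) + 404089) = -283871*(248 + 404089) = -283871*404337 = -114779548527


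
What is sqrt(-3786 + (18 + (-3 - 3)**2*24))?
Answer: 22*I*sqrt(6) ≈ 53.889*I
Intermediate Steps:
sqrt(-3786 + (18 + (-3 - 3)**2*24)) = sqrt(-3786 + (18 + (-6)**2*24)) = sqrt(-3786 + (18 + 36*24)) = sqrt(-3786 + (18 + 864)) = sqrt(-3786 + 882) = sqrt(-2904) = 22*I*sqrt(6)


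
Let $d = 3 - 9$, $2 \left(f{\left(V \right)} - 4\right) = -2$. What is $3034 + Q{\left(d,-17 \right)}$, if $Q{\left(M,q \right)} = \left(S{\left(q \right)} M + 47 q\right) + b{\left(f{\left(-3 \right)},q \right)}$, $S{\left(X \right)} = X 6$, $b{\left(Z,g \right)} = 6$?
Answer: $2853$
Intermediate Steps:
$f{\left(V \right)} = 3$ ($f{\left(V \right)} = 4 + \frac{1}{2} \left(-2\right) = 4 - 1 = 3$)
$d = -6$ ($d = 3 - 9 = -6$)
$S{\left(X \right)} = 6 X$
$Q{\left(M,q \right)} = 6 + 47 q + 6 M q$ ($Q{\left(M,q \right)} = \left(6 q M + 47 q\right) + 6 = \left(6 M q + 47 q\right) + 6 = \left(47 q + 6 M q\right) + 6 = 6 + 47 q + 6 M q$)
$3034 + Q{\left(d,-17 \right)} = 3034 + \left(6 + 47 \left(-17\right) + 6 \left(-6\right) \left(-17\right)\right) = 3034 + \left(6 - 799 + 612\right) = 3034 - 181 = 2853$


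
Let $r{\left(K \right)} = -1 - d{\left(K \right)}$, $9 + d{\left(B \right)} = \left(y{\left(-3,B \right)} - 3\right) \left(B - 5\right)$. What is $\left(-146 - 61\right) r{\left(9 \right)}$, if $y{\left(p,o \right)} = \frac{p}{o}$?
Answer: $-4416$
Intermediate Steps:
$d{\left(B \right)} = -9 + \left(-5 + B\right) \left(-3 - \frac{3}{B}\right)$ ($d{\left(B \right)} = -9 + \left(- \frac{3}{B} - 3\right) \left(B - 5\right) = -9 + \left(-3 - \frac{3}{B}\right) \left(-5 + B\right) = -9 + \left(-5 + B\right) \left(-3 - \frac{3}{B}\right)$)
$r{\left(K \right)} = -4 - \frac{15}{K} + 3 K$ ($r{\left(K \right)} = -1 - \left(3 - 3 K + \frac{15}{K}\right) = -4 - \frac{15}{K} + 3 K$)
$\left(-146 - 61\right) r{\left(9 \right)} = \left(-146 - 61\right) \left(-4 - \frac{15}{9} + 3 \cdot 9\right) = - 207 \left(-4 - \frac{5}{3} + 27\right) = \left(-207\right) \frac{64}{3} = -4416$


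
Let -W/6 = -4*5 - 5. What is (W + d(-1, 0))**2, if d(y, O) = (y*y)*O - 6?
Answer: 20736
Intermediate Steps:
d(y, O) = -6 + O*y**2 (d(y, O) = y**2*O - 6 = O*y**2 - 6 = -6 + O*y**2)
W = 150 (W = -6*(-4*5 - 5) = -6*(-20 - 5) = -6*(-25) = 150)
(W + d(-1, 0))**2 = (150 + (-6 + 0*(-1)**2))**2 = (150 + (-6 + 0*1))**2 = (150 + (-6 + 0))**2 = (150 - 6)**2 = 144**2 = 20736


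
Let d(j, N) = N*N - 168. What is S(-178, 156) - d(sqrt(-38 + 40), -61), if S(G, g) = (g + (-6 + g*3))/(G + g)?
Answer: -39392/11 ≈ -3581.1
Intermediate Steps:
d(j, N) = -168 + N**2 (d(j, N) = N**2 - 168 = -168 + N**2)
S(G, g) = (-6 + 4*g)/(G + g) (S(G, g) = (g + (-6 + 3*g))/(G + g) = (-6 + 4*g)/(G + g))
S(-178, 156) - d(sqrt(-38 + 40), -61) = 2*(-3 + 2*156)/(-178 + 156) - (-168 + (-61)**2) = 2*(-3 + 312)/(-22) - (-168 + 3721) = 2*(-1/22)*309 - 1*3553 = -309/11 - 3553 = -39392/11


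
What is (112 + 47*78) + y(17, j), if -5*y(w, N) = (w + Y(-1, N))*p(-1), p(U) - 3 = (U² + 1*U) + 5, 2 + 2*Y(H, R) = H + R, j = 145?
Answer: 18186/5 ≈ 3637.2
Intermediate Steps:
Y(H, R) = -1 + H/2 + R/2 (Y(H, R) = -1 + (H + R)/2 = -1 + (H/2 + R/2) = -1 + H/2 + R/2)
p(U) = 8 + U + U² (p(U) = 3 + ((U² + 1*U) + 5) = 3 + ((U² + U) + 5) = 3 + ((U + U²) + 5) = 3 + (5 + U + U²) = 8 + U + U²)
y(w, N) = 12/5 - 8*w/5 - 4*N/5 (y(w, N) = -(w + (-1 + (½)*(-1) + N/2))*(8 - 1 + (-1)²)/5 = -(w + (-1 - ½ + N/2))*(8 - 1 + 1)/5 = -(w + (-3/2 + N/2))*8/5 = -(-3/2 + w + N/2)*8/5 = -(-12 + 4*N + 8*w)/5 = 12/5 - 8*w/5 - 4*N/5)
(112 + 47*78) + y(17, j) = (112 + 47*78) + (12/5 - 8/5*17 - ⅘*145) = (112 + 3666) + (12/5 - 136/5 - 116) = 3778 - 704/5 = 18186/5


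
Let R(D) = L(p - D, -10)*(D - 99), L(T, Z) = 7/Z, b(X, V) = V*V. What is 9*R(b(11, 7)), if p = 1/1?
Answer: 315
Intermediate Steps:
p = 1
b(X, V) = V²
R(D) = 693/10 - 7*D/10 (R(D) = (7/(-10))*(D - 99) = (7*(-⅒))*(-99 + D) = -7*(-99 + D)/10 = 693/10 - 7*D/10)
9*R(b(11, 7)) = 9*(693/10 - 7/10*7²) = 9*(693/10 - 7/10*49) = 9*(693/10 - 343/10) = 9*35 = 315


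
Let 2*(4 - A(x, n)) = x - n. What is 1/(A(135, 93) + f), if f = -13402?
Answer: -1/13419 ≈ -7.4521e-5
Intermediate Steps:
A(x, n) = 4 + n/2 - x/2 (A(x, n) = 4 - (x - n)/2 = 4 + (n/2 - x/2) = 4 + n/2 - x/2)
1/(A(135, 93) + f) = 1/((4 + (½)*93 - ½*135) - 13402) = 1/((4 + 93/2 - 135/2) - 13402) = 1/(-17 - 13402) = 1/(-13419) = -1/13419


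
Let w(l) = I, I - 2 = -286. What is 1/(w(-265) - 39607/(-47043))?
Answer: -47043/13320605 ≈ -0.0035316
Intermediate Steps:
I = -284 (I = 2 - 286 = -284)
w(l) = -284
1/(w(-265) - 39607/(-47043)) = 1/(-284 - 39607/(-47043)) = 1/(-284 - 39607*(-1/47043)) = 1/(-284 + 39607/47043) = 1/(-13320605/47043) = -47043/13320605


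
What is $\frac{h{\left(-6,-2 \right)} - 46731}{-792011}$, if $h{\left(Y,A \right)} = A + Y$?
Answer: $\frac{4249}{72001} \approx 0.059013$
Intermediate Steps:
$\frac{h{\left(-6,-2 \right)} - 46731}{-792011} = \frac{\left(-2 - 6\right) - 46731}{-792011} = \left(-8 - 46731\right) \left(- \frac{1}{792011}\right) = \left(-46739\right) \left(- \frac{1}{792011}\right) = \frac{4249}{72001}$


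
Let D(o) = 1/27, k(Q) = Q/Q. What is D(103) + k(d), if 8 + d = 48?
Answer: 28/27 ≈ 1.0370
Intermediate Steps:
d = 40 (d = -8 + 48 = 40)
k(Q) = 1
D(o) = 1/27
D(103) + k(d) = 1/27 + 1 = 28/27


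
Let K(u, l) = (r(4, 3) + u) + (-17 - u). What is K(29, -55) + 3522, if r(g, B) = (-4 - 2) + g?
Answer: 3503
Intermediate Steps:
r(g, B) = -6 + g
K(u, l) = -19 (K(u, l) = ((-6 + 4) + u) + (-17 - u) = (-2 + u) + (-17 - u) = -19)
K(29, -55) + 3522 = -19 + 3522 = 3503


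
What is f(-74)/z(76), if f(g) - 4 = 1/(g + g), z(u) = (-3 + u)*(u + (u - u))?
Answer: 591/821104 ≈ 0.00071976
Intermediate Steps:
z(u) = u*(-3 + u) (z(u) = (-3 + u)*(u + 0) = (-3 + u)*u = u*(-3 + u))
f(g) = 4 + 1/(2*g) (f(g) = 4 + 1/(g + g) = 4 + 1/(2*g))
f(-74)/z(76) = (4 + (½)/(-74))/((76*(-3 + 76))) = (4 + (½)*(-1/74))/((76*73)) = (4 - 1/148)/5548 = (591/148)*(1/5548) = 591/821104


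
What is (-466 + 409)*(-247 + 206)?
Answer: 2337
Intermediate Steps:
(-466 + 409)*(-247 + 206) = -57*(-41) = 2337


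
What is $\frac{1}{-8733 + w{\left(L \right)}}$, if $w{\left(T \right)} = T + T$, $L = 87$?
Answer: $- \frac{1}{8559} \approx -0.00011684$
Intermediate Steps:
$w{\left(T \right)} = 2 T$
$\frac{1}{-8733 + w{\left(L \right)}} = \frac{1}{-8733 + 2 \cdot 87} = \frac{1}{-8733 + 174} = \frac{1}{-8559} = - \frac{1}{8559}$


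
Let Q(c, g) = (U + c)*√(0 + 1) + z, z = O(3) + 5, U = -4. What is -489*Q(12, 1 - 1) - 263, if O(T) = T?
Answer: -8087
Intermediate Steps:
z = 8 (z = 3 + 5 = 8)
Q(c, g) = 4 + c (Q(c, g) = (-4 + c)*√(0 + 1) + 8 = (-4 + c)*√1 + 8 = (-4 + c)*1 + 8 = (-4 + c) + 8 = 4 + c)
-489*Q(12, 1 - 1) - 263 = -489*(4 + 12) - 263 = -489*16 - 263 = -7824 - 263 = -8087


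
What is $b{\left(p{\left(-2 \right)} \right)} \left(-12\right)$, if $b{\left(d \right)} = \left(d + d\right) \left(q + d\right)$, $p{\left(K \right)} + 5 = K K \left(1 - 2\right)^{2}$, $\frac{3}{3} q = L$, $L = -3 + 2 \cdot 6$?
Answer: $192$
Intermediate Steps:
$L = 9$ ($L = -3 + 12 = 9$)
$q = 9$
$p{\left(K \right)} = -5 + K^{2}$ ($p{\left(K \right)} = -5 + K K \left(1 - 2\right)^{2} = -5 + K^{2} \left(-1\right)^{2} = -5 + K^{2} \cdot 1 = -5 + K^{2}$)
$b{\left(d \right)} = 2 d \left(9 + d\right)$ ($b{\left(d \right)} = \left(d + d\right) \left(9 + d\right) = 2 d \left(9 + d\right)$)
$b{\left(p{\left(-2 \right)} \right)} \left(-12\right) = 2 \left(-5 + \left(-2\right)^{2}\right) \left(9 - \left(5 - \left(-2\right)^{2}\right)\right) \left(-12\right) = 2 \left(-5 + 4\right) \left(9 + \left(-5 + 4\right)\right) \left(-12\right) = 2 \left(-1\right) \left(9 - 1\right) \left(-12\right) = 2 \left(-1\right) 8 \left(-12\right) = \left(-16\right) \left(-12\right) = 192$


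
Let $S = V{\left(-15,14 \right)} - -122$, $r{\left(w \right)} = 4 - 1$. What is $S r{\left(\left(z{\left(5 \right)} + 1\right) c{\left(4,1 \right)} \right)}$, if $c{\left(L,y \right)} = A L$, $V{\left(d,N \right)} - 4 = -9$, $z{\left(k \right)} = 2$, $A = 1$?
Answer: $351$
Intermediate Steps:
$V{\left(d,N \right)} = -5$ ($V{\left(d,N \right)} = 4 - 9 = -5$)
$c{\left(L,y \right)} = L$ ($c{\left(L,y \right)} = 1 L = L$)
$r{\left(w \right)} = 3$
$S = 117$ ($S = -5 - -122 = -5 + 122 = 117$)
$S r{\left(\left(z{\left(5 \right)} + 1\right) c{\left(4,1 \right)} \right)} = 117 \cdot 3 = 351$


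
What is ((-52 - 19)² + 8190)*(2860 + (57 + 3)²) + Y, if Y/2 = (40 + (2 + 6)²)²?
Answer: 85493892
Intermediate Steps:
Y = 21632 (Y = 2*(40 + (2 + 6)²)² = 2*(40 + 8²)² = 2*(40 + 64)² = 2*104² = 2*10816 = 21632)
((-52 - 19)² + 8190)*(2860 + (57 + 3)²) + Y = ((-52 - 19)² + 8190)*(2860 + (57 + 3)²) + 21632 = ((-71)² + 8190)*(2860 + 60²) + 21632 = (5041 + 8190)*(2860 + 3600) + 21632 = 13231*6460 + 21632 = 85472260 + 21632 = 85493892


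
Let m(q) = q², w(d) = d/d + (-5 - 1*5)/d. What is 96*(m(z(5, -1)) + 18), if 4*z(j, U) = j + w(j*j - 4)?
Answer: 280928/147 ≈ 1911.1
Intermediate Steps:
w(d) = 1 - 10/d (w(d) = 1 + (-5 - 5)/d = 1 - 10/d)
z(j, U) = j/4 + (-14 + j²)/(4*(-4 + j²)) (z(j, U) = (j + (-10 + (j*j - 4))/(j*j - 4))/4 = (j + (-10 + (j² - 4))/(j² - 4))/4 = (j + (-10 + (-4 + j²))/(-4 + j²))/4 = (j + (-14 + j²)/(-4 + j²))/4 = j/4 + (-14 + j²)/(4*(-4 + j²)))
96*(m(z(5, -1)) + 18) = 96*(((-14 + 5² + 5*(-4 + 5²))/(4*(-4 + 5²)))² + 18) = 96*(((-14 + 25 + 5*(-4 + 25))/(4*(-4 + 25)))² + 18) = 96*(((¼)*(-14 + 25 + 5*21)/21)² + 18) = 96*(((¼)*(1/21)*(-14 + 25 + 105))² + 18) = 96*(((¼)*(1/21)*116)² + 18) = 96*((29/21)² + 18) = 96*(841/441 + 18) = 96*(8779/441) = 280928/147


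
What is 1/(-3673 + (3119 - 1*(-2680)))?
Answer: 1/2126 ≈ 0.00047037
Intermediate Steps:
1/(-3673 + (3119 - 1*(-2680))) = 1/(-3673 + (3119 + 2680)) = 1/(-3673 + 5799) = 1/2126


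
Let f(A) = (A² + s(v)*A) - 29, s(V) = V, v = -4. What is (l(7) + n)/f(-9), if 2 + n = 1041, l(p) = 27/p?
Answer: 1825/154 ≈ 11.851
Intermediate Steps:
f(A) = -29 + A² - 4*A (f(A) = (A² - 4*A) - 29 = -29 + A² - 4*A)
n = 1039 (n = -2 + 1041 = 1039)
(l(7) + n)/f(-9) = (27/7 + 1039)/(-29 + (-9)² - 4*(-9)) = (27*(⅐) + 1039)/(-29 + 81 + 36) = (27/7 + 1039)/88 = (1/88)*(7300/7) = 1825/154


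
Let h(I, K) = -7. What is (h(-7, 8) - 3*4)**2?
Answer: 361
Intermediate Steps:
(h(-7, 8) - 3*4)**2 = (-7 - 3*4)**2 = (-7 - 12)**2 = (-19)**2 = 361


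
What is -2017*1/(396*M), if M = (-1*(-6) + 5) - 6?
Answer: -2017/1980 ≈ -1.0187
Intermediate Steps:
M = 5 (M = (6 + 5) - 6 = 11 - 6 = 5)
-2017*1/(396*M) = -2017/((5*22)*18) = -2017/(110*18) = -2017/1980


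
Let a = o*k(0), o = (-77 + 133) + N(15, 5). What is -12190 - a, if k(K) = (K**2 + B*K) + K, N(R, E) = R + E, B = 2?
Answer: -12190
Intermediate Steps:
N(R, E) = E + R
k(K) = K**2 + 3*K (k(K) = (K**2 + 2*K) + K = K**2 + 3*K)
o = 76 (o = (-77 + 133) + (5 + 15) = 56 + 20 = 76)
a = 0 (a = 76*(0*(3 + 0)) = 76*(0*3) = 76*0 = 0)
-12190 - a = -12190 - 1*0 = -12190 + 0 = -12190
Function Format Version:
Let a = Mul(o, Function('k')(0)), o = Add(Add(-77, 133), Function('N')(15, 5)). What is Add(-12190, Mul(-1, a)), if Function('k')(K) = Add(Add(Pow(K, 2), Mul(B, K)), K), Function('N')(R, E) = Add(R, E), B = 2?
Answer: -12190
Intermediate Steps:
Function('N')(R, E) = Add(E, R)
Function('k')(K) = Add(Pow(K, 2), Mul(3, K)) (Function('k')(K) = Add(Add(Pow(K, 2), Mul(2, K)), K) = Add(Pow(K, 2), Mul(3, K)))
o = 76 (o = Add(Add(-77, 133), Add(5, 15)) = Add(56, 20) = 76)
a = 0 (a = Mul(76, Mul(0, Add(3, 0))) = Mul(76, Mul(0, 3)) = Mul(76, 0) = 0)
Add(-12190, Mul(-1, a)) = Add(-12190, Mul(-1, 0)) = Add(-12190, 0) = -12190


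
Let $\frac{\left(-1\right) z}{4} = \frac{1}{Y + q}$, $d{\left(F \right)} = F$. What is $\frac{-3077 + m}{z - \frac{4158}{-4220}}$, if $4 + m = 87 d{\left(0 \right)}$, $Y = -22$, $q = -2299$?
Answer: $- \frac{71510010}{22909} \approx -3121.5$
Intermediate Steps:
$m = -4$ ($m = -4 + 87 \cdot 0 = -4 + 0 = -4$)
$z = \frac{4}{2321}$ ($z = - \frac{4}{-22 - 2299} = - \frac{4}{-2321} = \left(-4\right) \left(- \frac{1}{2321}\right) = \frac{4}{2321} \approx 0.0017234$)
$\frac{-3077 + m}{z - \frac{4158}{-4220}} = \frac{-3077 - 4}{\frac{4}{2321} - \frac{4158}{-4220}} = - \frac{3081}{\frac{4}{2321} - - \frac{2079}{2110}} = - \frac{3081}{\frac{4}{2321} + \frac{2079}{2110}} = - \frac{3081}{\frac{22909}{23210}} = \left(-3081\right) \frac{23210}{22909} = - \frac{71510010}{22909}$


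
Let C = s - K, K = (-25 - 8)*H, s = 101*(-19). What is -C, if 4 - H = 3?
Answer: 1886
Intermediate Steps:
H = 1 (H = 4 - 1*3 = 4 - 3 = 1)
s = -1919
K = -33 (K = (-25 - 8)*1 = -33*1 = -33)
C = -1886 (C = -1919 - 1*(-33) = -1919 + 33 = -1886)
-C = -1*(-1886) = 1886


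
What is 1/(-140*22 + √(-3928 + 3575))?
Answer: -3080/9486753 - I*√353/9486753 ≈ -0.00032466 - 1.9805e-6*I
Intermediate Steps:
1/(-140*22 + √(-3928 + 3575)) = 1/(-3080 + √(-353)) = 1/(-3080 + I*√353)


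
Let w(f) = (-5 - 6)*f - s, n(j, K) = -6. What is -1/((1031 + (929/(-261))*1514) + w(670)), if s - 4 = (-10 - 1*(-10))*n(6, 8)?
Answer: 261/3062029 ≈ 8.5238e-5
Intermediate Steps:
s = 4 (s = 4 + (-10 - 1*(-10))*(-6) = 4 + (-10 + 10)*(-6) = 4 + 0*(-6) = 4 + 0 = 4)
w(f) = -4 - 11*f (w(f) = (-5 - 6)*f - 1*4 = -11*f - 4 = -4 - 11*f)
-1/((1031 + (929/(-261))*1514) + w(670)) = -1/((1031 + (929/(-261))*1514) + (-4 - 11*670)) = -1/((1031 + (929*(-1/261))*1514) + (-4 - 7370)) = -1/((1031 - 929/261*1514) - 7374) = -1/((1031 - 1406506/261) - 7374) = -1/(-1137415/261 - 7374) = -1/(-3062029/261) = -1*(-261/3062029) = 261/3062029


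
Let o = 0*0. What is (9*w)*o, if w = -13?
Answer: 0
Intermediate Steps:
o = 0
(9*w)*o = (9*(-13))*0 = -117*0 = 0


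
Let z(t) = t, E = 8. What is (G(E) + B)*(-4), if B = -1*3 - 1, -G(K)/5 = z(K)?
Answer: 176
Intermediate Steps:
G(K) = -5*K
B = -4 (B = -3 - 1 = -4)
(G(E) + B)*(-4) = (-5*8 - 4)*(-4) = (-40 - 4)*(-4) = -44*(-4) = 176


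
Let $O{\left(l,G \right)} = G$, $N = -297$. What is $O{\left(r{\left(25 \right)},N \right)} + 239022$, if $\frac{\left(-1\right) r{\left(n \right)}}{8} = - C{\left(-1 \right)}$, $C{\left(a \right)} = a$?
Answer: $238725$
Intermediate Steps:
$r{\left(n \right)} = -8$ ($r{\left(n \right)} = - 8 \left(\left(-1\right) \left(-1\right)\right) = \left(-8\right) 1 = -8$)
$O{\left(r{\left(25 \right)},N \right)} + 239022 = -297 + 239022 = 238725$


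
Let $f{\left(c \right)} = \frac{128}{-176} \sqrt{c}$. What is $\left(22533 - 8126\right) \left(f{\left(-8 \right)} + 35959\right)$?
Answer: $518061313 - \frac{230512 i \sqrt{2}}{11} \approx 5.1806 \cdot 10^{8} - 29636.0 i$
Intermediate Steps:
$f{\left(c \right)} = - \frac{8 \sqrt{c}}{11}$ ($f{\left(c \right)} = 128 \left(- \frac{1}{176}\right) \sqrt{c} = - \frac{8 \sqrt{c}}{11}$)
$\left(22533 - 8126\right) \left(f{\left(-8 \right)} + 35959\right) = \left(22533 - 8126\right) \left(- \frac{8 \sqrt{-8}}{11} + 35959\right) = 14407 \left(- \frac{8 \cdot 2 i \sqrt{2}}{11} + 35959\right) = 14407 \left(- \frac{16 i \sqrt{2}}{11} + 35959\right) = 14407 \left(35959 - \frac{16 i \sqrt{2}}{11}\right) = 518061313 - \frac{230512 i \sqrt{2}}{11}$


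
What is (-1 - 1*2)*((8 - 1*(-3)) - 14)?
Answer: 9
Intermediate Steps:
(-1 - 1*2)*((8 - 1*(-3)) - 14) = (-1 - 2)*((8 + 3) - 14) = -3*(11 - 14) = -3*(-3) = 9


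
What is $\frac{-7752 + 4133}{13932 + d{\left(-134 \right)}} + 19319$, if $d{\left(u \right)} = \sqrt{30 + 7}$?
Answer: $\frac{3749778820345}{194100587} + \frac{3619 \sqrt{37}}{194100587} \approx 19319.0$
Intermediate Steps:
$d{\left(u \right)} = \sqrt{37}$
$\frac{-7752 + 4133}{13932 + d{\left(-134 \right)}} + 19319 = \frac{-7752 + 4133}{13932 + \sqrt{37}} + 19319 = - \frac{3619}{13932 + \sqrt{37}} + 19319 = 19319 - \frac{3619}{13932 + \sqrt{37}}$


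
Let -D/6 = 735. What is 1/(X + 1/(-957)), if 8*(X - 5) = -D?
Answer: 3828/2129321 ≈ 0.0017978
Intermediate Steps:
D = -4410 (D = -6*735 = -4410)
X = 2225/4 (X = 5 + (-1*(-4410))/8 = 5 + (⅛)*4410 = 5 + 2205/4 = 2225/4 ≈ 556.25)
1/(X + 1/(-957)) = 1/(2225/4 + 1/(-957)) = 1/(2225/4 - 1/957) = 1/(2129321/3828) = 3828/2129321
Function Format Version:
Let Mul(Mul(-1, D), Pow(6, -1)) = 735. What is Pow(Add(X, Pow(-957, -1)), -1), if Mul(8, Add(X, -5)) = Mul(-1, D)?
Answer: Rational(3828, 2129321) ≈ 0.0017978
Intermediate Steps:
D = -4410 (D = Mul(-6, 735) = -4410)
X = Rational(2225, 4) (X = Add(5, Mul(Rational(1, 8), Mul(-1, -4410))) = Add(5, Mul(Rational(1, 8), 4410)) = Add(5, Rational(2205, 4)) = Rational(2225, 4) ≈ 556.25)
Pow(Add(X, Pow(-957, -1)), -1) = Pow(Add(Rational(2225, 4), Pow(-957, -1)), -1) = Pow(Add(Rational(2225, 4), Rational(-1, 957)), -1) = Pow(Rational(2129321, 3828), -1) = Rational(3828, 2129321)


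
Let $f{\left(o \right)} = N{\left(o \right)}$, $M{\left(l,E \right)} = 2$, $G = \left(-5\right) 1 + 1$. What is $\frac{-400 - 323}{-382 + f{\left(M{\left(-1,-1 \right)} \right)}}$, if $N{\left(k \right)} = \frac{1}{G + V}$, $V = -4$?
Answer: $\frac{1928}{1019} \approx 1.8921$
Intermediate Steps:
$G = -4$ ($G = -5 + 1 = -4$)
$N{\left(k \right)} = - \frac{1}{8}$ ($N{\left(k \right)} = \frac{1}{-4 - 4} = \frac{1}{-8} = - \frac{1}{8}$)
$f{\left(o \right)} = - \frac{1}{8}$
$\frac{-400 - 323}{-382 + f{\left(M{\left(-1,-1 \right)} \right)}} = \frac{-400 - 323}{-382 - \frac{1}{8}} = - \frac{723}{- \frac{3057}{8}} = \left(-723\right) \left(- \frac{8}{3057}\right) = \frac{1928}{1019}$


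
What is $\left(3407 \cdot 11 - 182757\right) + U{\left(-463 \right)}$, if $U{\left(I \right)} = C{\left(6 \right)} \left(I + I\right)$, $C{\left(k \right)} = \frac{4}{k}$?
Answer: $- \frac{437692}{3} \approx -1.459 \cdot 10^{5}$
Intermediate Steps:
$U{\left(I \right)} = \frac{4 I}{3}$ ($U{\left(I \right)} = \frac{4}{6} \left(I + I\right) = 4 \cdot \frac{1}{6} \cdot 2 I = \frac{2 \cdot 2 I}{3} = \frac{4 I}{3}$)
$\left(3407 \cdot 11 - 182757\right) + U{\left(-463 \right)} = \left(3407 \cdot 11 - 182757\right) + \frac{4}{3} \left(-463\right) = \left(37477 - 182757\right) - \frac{1852}{3} = -145280 - \frac{1852}{3} = - \frac{437692}{3}$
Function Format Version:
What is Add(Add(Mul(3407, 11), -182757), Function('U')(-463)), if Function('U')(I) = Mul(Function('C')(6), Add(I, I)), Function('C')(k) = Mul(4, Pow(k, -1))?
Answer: Rational(-437692, 3) ≈ -1.4590e+5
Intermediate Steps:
Function('U')(I) = Mul(Rational(4, 3), I) (Function('U')(I) = Mul(Mul(4, Pow(6, -1)), Add(I, I)) = Mul(Mul(4, Rational(1, 6)), Mul(2, I)) = Mul(Rational(2, 3), Mul(2, I)) = Mul(Rational(4, 3), I))
Add(Add(Mul(3407, 11), -182757), Function('U')(-463)) = Add(Add(Mul(3407, 11), -182757), Mul(Rational(4, 3), -463)) = Add(Add(37477, -182757), Rational(-1852, 3)) = Add(-145280, Rational(-1852, 3)) = Rational(-437692, 3)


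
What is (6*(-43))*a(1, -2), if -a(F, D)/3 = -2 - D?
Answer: 0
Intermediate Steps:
a(F, D) = 6 + 3*D (a(F, D) = -3*(-2 - D) = 6 + 3*D)
(6*(-43))*a(1, -2) = (6*(-43))*(6 + 3*(-2)) = -258*(6 - 6) = -258*0 = 0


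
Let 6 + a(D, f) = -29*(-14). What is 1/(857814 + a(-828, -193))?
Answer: 1/858214 ≈ 1.1652e-6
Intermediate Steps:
a(D, f) = 400 (a(D, f) = -6 - 29*(-14) = -6 + 406 = 400)
1/(857814 + a(-828, -193)) = 1/(857814 + 400) = 1/858214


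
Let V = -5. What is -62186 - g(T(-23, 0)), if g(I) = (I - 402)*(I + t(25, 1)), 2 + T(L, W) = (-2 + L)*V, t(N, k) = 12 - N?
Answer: -31496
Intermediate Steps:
T(L, W) = 8 - 5*L (T(L, W) = -2 + (-2 + L)*(-5) = -2 + (10 - 5*L) = 8 - 5*L)
g(I) = (-402 + I)*(-13 + I) (g(I) = (I - 402)*(I + (12 - 1*25)) = (-402 + I)*(I + (12 - 25)) = (-402 + I)*(I - 13) = (-402 + I)*(-13 + I))
-62186 - g(T(-23, 0)) = -62186 - (5226 + (8 - 5*(-23))² - 415*(8 - 5*(-23))) = -62186 - (5226 + (8 + 115)² - 415*(8 + 115)) = -62186 - (5226 + 123² - 415*123) = -62186 - (5226 + 15129 - 51045) = -62186 - 1*(-30690) = -62186 + 30690 = -31496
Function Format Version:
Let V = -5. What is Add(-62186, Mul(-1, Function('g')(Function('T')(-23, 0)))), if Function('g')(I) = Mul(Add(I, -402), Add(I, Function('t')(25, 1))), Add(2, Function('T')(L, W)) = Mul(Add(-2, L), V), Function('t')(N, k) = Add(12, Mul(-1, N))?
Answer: -31496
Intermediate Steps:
Function('T')(L, W) = Add(8, Mul(-5, L)) (Function('T')(L, W) = Add(-2, Mul(Add(-2, L), -5)) = Add(-2, Add(10, Mul(-5, L))) = Add(8, Mul(-5, L)))
Function('g')(I) = Mul(Add(-402, I), Add(-13, I)) (Function('g')(I) = Mul(Add(I, -402), Add(I, Add(12, Mul(-1, 25)))) = Mul(Add(-402, I), Add(I, Add(12, -25))) = Mul(Add(-402, I), Add(I, -13)) = Mul(Add(-402, I), Add(-13, I)))
Add(-62186, Mul(-1, Function('g')(Function('T')(-23, 0)))) = Add(-62186, Mul(-1, Add(5226, Pow(Add(8, Mul(-5, -23)), 2), Mul(-415, Add(8, Mul(-5, -23)))))) = Add(-62186, Mul(-1, Add(5226, Pow(Add(8, 115), 2), Mul(-415, Add(8, 115))))) = Add(-62186, Mul(-1, Add(5226, Pow(123, 2), Mul(-415, 123)))) = Add(-62186, Mul(-1, Add(5226, 15129, -51045))) = Add(-62186, Mul(-1, -30690)) = Add(-62186, 30690) = -31496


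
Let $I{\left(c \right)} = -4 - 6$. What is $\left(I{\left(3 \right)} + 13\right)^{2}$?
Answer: $9$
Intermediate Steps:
$I{\left(c \right)} = -10$ ($I{\left(c \right)} = -4 - 6 = -10$)
$\left(I{\left(3 \right)} + 13\right)^{2} = \left(-10 + 13\right)^{2} = 3^{2} = 9$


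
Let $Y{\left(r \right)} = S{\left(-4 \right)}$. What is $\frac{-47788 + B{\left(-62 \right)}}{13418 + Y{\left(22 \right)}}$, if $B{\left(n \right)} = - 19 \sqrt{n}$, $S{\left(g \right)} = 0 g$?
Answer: $- \frac{23894}{6709} - \frac{19 i \sqrt{62}}{13418} \approx -3.5615 - 0.01115 i$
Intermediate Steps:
$S{\left(g \right)} = 0$
$Y{\left(r \right)} = 0$
$\frac{-47788 + B{\left(-62 \right)}}{13418 + Y{\left(22 \right)}} = \frac{-47788 - 19 \sqrt{-62}}{13418 + 0} = \frac{-47788 - 19 i \sqrt{62}}{13418} = \left(-47788 - 19 i \sqrt{62}\right) \frac{1}{13418} = - \frac{23894}{6709} - \frac{19 i \sqrt{62}}{13418}$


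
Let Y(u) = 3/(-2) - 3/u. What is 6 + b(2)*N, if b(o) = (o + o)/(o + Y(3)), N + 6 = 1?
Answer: 46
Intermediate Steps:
N = -5 (N = -6 + 1 = -5)
Y(u) = -3/2 - 3/u (Y(u) = 3*(-½) - 3/u = -3/2 - 3/u)
b(o) = 2*o/(-5/2 + o) (b(o) = (o + o)/(o + (-3/2 - 3/3)) = (2*o)/(o + (-3/2 - 3*⅓)) = (2*o)/(o + (-3/2 - 1)) = (2*o)/(o - 5/2) = (2*o)/(-5/2 + o) = 2*o/(-5/2 + o))
6 + b(2)*N = 6 + (4*2/(-5 + 2*2))*(-5) = 6 + (4*2/(-5 + 4))*(-5) = 6 + (4*2/(-1))*(-5) = 6 + (4*2*(-1))*(-5) = 6 - 8*(-5) = 6 + 40 = 46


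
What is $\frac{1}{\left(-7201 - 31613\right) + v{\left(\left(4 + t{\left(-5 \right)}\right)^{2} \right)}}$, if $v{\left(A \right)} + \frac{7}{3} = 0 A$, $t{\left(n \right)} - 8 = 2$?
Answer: $- \frac{3}{116449} \approx -2.5762 \cdot 10^{-5}$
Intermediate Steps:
$t{\left(n \right)} = 10$ ($t{\left(n \right)} = 8 + 2 = 10$)
$v{\left(A \right)} = - \frac{7}{3}$ ($v{\left(A \right)} = - \frac{7}{3} + 0 A = - \frac{7}{3} + 0 = - \frac{7}{3}$)
$\frac{1}{\left(-7201 - 31613\right) + v{\left(\left(4 + t{\left(-5 \right)}\right)^{2} \right)}} = \frac{1}{\left(-7201 - 31613\right) - \frac{7}{3}} = \frac{1}{-38814 - \frac{7}{3}} = \frac{1}{- \frac{116449}{3}} = - \frac{3}{116449}$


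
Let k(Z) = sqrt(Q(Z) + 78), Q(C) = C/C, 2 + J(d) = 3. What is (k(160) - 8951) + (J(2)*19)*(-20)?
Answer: -9331 + sqrt(79) ≈ -9322.1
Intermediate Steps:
J(d) = 1 (J(d) = -2 + 3 = 1)
Q(C) = 1
k(Z) = sqrt(79) (k(Z) = sqrt(1 + 78) = sqrt(79))
(k(160) - 8951) + (J(2)*19)*(-20) = (sqrt(79) - 8951) + (1*19)*(-20) = (-8951 + sqrt(79)) + 19*(-20) = (-8951 + sqrt(79)) - 380 = -9331 + sqrt(79)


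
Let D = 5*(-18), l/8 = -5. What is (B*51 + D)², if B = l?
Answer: 4536900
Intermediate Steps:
l = -40 (l = 8*(-5) = -40)
B = -40
D = -90
(B*51 + D)² = (-40*51 - 90)² = (-2040 - 90)² = (-2130)² = 4536900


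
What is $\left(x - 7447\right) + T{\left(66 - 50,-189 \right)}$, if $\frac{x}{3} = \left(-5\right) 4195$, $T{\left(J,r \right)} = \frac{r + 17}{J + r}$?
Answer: $- \frac{12174184}{173} \approx -70371.0$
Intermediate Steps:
$T{\left(J,r \right)} = \frac{17 + r}{J + r}$
$x = -62925$ ($x = 3 \left(\left(-5\right) 4195\right) = 3 \left(-20975\right) = -62925$)
$\left(x - 7447\right) + T{\left(66 - 50,-189 \right)} = \left(-62925 - 7447\right) + \frac{17 - 189}{\left(66 - 50\right) - 189} = \left(-62925 - 7447\right) + \frac{1}{16 - 189} \left(-172\right) = -70372 + \frac{1}{-173} \left(-172\right) = -70372 - - \frac{172}{173} = -70372 + \frac{172}{173} = - \frac{12174184}{173}$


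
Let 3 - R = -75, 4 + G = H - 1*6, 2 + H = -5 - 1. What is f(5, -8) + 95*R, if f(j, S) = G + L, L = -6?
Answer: 7386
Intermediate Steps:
H = -8 (H = -2 + (-5 - 1) = -2 - 6 = -8)
G = -18 (G = -4 + (-8 - 1*6) = -4 + (-8 - 6) = -4 - 14 = -18)
R = 78 (R = 3 - 1*(-75) = 3 + 75 = 78)
f(j, S) = -24 (f(j, S) = -18 - 6 = -24)
f(5, -8) + 95*R = -24 + 95*78 = -24 + 7410 = 7386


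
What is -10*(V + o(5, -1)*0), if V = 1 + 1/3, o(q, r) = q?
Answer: -40/3 ≈ -13.333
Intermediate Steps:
V = 4/3 (V = 1 + (⅓)*1 = 1 + ⅓ = 4/3 ≈ 1.3333)
-10*(V + o(5, -1)*0) = -10*(4/3 + 5*0) = -10*(4/3 + 0) = -10*4/3 = -40/3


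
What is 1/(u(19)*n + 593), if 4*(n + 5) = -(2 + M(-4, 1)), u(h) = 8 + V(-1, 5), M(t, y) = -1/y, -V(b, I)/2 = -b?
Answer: 2/1123 ≈ 0.0017809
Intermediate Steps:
V(b, I) = 2*b (V(b, I) = -(-2)*b = 2*b)
u(h) = 6 (u(h) = 8 + 2*(-1) = 8 - 2 = 6)
n = -21/4 (n = -5 + (-(2 - 1/1))/4 = -5 + (-(2 - 1*1))/4 = -5 + (-(2 - 1))/4 = -5 + (-1*1)/4 = -5 + (1/4)*(-1) = -5 - 1/4 = -21/4 ≈ -5.2500)
1/(u(19)*n + 593) = 1/(6*(-21/4) + 593) = 1/(-63/2 + 593) = 1/(1123/2) = 2/1123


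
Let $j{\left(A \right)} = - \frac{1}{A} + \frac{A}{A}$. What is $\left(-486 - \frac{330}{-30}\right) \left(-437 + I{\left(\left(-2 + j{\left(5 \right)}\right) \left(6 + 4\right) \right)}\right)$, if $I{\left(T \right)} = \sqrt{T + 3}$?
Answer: $207575 - 1425 i \approx 2.0758 \cdot 10^{5} - 1425.0 i$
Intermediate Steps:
$j{\left(A \right)} = 1 - \frac{1}{A}$ ($j{\left(A \right)} = - \frac{1}{A} + 1 = 1 - \frac{1}{A}$)
$I{\left(T \right)} = \sqrt{3 + T}$
$\left(-486 - \frac{330}{-30}\right) \left(-437 + I{\left(\left(-2 + j{\left(5 \right)}\right) \left(6 + 4\right) \right)}\right) = \left(-486 - \frac{330}{-30}\right) \left(-437 + \sqrt{3 + \left(-2 + \frac{-1 + 5}{5}\right) \left(6 + 4\right)}\right) = \left(-486 - -11\right) \left(-437 + \sqrt{3 + \left(-2 + \frac{1}{5} \cdot 4\right) 10}\right) = \left(-486 + 11\right) \left(-437 + \sqrt{3 + \left(-2 + \frac{4}{5}\right) 10}\right) = - 475 \left(-437 + \sqrt{3 - 12}\right) = - 475 \left(-437 + \sqrt{-9}\right) = - 475 \left(-437 + 3 i\right) = 207575 - 1425 i$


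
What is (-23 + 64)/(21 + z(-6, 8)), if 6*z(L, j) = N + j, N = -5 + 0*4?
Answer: 82/43 ≈ 1.9070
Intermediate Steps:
N = -5 (N = -5 + 0 = -5)
z(L, j) = -⅚ + j/6 (z(L, j) = (-5 + j)/6 = -⅚ + j/6)
(-23 + 64)/(21 + z(-6, 8)) = (-23 + 64)/(21 + (-⅚ + (⅙)*8)) = 41/(21 + (-⅚ + 4/3)) = 41/(21 + ½) = 41/(43/2) = (2/43)*41 = 82/43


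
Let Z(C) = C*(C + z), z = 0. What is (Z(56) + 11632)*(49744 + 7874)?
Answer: 850902624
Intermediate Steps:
Z(C) = C² (Z(C) = C*(C + 0) = C*C = C²)
(Z(56) + 11632)*(49744 + 7874) = (56² + 11632)*(49744 + 7874) = (3136 + 11632)*57618 = 14768*57618 = 850902624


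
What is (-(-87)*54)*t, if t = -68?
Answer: -319464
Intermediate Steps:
(-(-87)*54)*t = -(-87)*54*(-68) = -87*(-54)*(-68) = 4698*(-68) = -319464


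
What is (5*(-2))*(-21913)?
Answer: 219130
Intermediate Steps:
(5*(-2))*(-21913) = -10*(-21913) = 219130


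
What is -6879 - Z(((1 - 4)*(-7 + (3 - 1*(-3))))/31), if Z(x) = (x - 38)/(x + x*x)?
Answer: -665233/102 ≈ -6521.9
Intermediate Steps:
Z(x) = (-38 + x)/(x + x²)
-6879 - Z(((1 - 4)*(-7 + (3 - 1*(-3))))/31) = -6879 - (-38 + ((1 - 4)*(-7 + (3 - 1*(-3))))/31)/((((1 - 4)*(-7 + (3 - 1*(-3))))/31)*(1 + ((1 - 4)*(-7 + (3 - 1*(-3))))/31)) = -6879 - (-38 - 3*(-7 + (3 + 3))*(1/31))/((-3*(-7 + (3 + 3))*(1/31))*(1 - 3*(-7 + (3 + 3))*(1/31))) = -6879 - (-38 - 3*(-7 + 6)*(1/31))/((-3*(-7 + 6)*(1/31))*(1 - 3*(-7 + 6)*(1/31))) = -6879 - (-38 - 3*(-1)*(1/31))/((-3*(-1)*(1/31))*(1 - 3*(-1)*(1/31))) = -6879 - (-38 + 3*(1/31))/((3*(1/31))*(1 + 3*(1/31))) = -6879 - (-38 + 3/31)/(3/31*(1 + 3/31)) = -6879 - 31*(-1175)/(3*34/31*31) = -6879 - 31*31*(-1175)/(3*34*31) = -6879 - 1*(-36425/102) = -6879 + 36425/102 = -665233/102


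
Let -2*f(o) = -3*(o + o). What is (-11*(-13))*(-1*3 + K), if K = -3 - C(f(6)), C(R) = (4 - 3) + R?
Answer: -3575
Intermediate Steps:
f(o) = 3*o (f(o) = -(-3)*(o + o)/2 = -(-3)*2*o/2 = -(-3)*o = 3*o)
C(R) = 1 + R
K = -22 (K = -3 - (1 + 3*6) = -3 - (1 + 18) = -3 - 1*19 = -3 - 19 = -22)
(-11*(-13))*(-1*3 + K) = (-11*(-13))*(-1*3 - 22) = 143*(-3 - 22) = 143*(-25) = -3575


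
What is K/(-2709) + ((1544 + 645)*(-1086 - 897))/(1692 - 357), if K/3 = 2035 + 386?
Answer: -435884744/133945 ≈ -3254.2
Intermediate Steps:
K = 7263 (K = 3*(2035 + 386) = 3*2421 = 7263)
K/(-2709) + ((1544 + 645)*(-1086 - 897))/(1692 - 357) = 7263/(-2709) + ((1544 + 645)*(-1086 - 897))/(1692 - 357) = 7263*(-1/2709) + (2189*(-1983))/1335 = -807/301 - 4340787*1/1335 = -807/301 - 1446929/445 = -435884744/133945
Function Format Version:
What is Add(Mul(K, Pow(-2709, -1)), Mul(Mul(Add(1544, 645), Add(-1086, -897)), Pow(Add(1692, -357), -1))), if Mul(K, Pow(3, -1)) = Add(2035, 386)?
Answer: Rational(-435884744, 133945) ≈ -3254.2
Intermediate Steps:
K = 7263 (K = Mul(3, Add(2035, 386)) = Mul(3, 2421) = 7263)
Add(Mul(K, Pow(-2709, -1)), Mul(Mul(Add(1544, 645), Add(-1086, -897)), Pow(Add(1692, -357), -1))) = Add(Mul(7263, Pow(-2709, -1)), Mul(Mul(Add(1544, 645), Add(-1086, -897)), Pow(Add(1692, -357), -1))) = Add(Mul(7263, Rational(-1, 2709)), Mul(Mul(2189, -1983), Pow(1335, -1))) = Add(Rational(-807, 301), Mul(-4340787, Rational(1, 1335))) = Add(Rational(-807, 301), Rational(-1446929, 445)) = Rational(-435884744, 133945)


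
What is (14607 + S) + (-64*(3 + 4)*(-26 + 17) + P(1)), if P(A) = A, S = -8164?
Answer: 10476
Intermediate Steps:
(14607 + S) + (-64*(3 + 4)*(-26 + 17) + P(1)) = (14607 - 8164) + (-64*(3 + 4)*(-26 + 17) + 1) = 6443 + (-448*(-9) + 1) = 6443 + (-64*(-63) + 1) = 6443 + (4032 + 1) = 6443 + 4033 = 10476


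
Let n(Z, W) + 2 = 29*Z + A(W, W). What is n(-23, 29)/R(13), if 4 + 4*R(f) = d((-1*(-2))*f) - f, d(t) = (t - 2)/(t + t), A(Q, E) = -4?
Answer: 34996/215 ≈ 162.77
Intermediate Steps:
d(t) = (-2 + t)/(2*t) (d(t) = (-2 + t)/((2*t)) = (-2 + t)*(1/(2*t)) = (-2 + t)/(2*t))
R(f) = -1 - f/4 + (-2 + 2*f)/(16*f) (R(f) = -1 + ((-2 + (-1*(-2))*f)/(2*(((-1*(-2))*f))) - f)/4 = -1 + ((-2 + 2*f)/(2*((2*f))) - f)/4 = -1 + ((1/(2*f))*(-2 + 2*f)/2 - f)/4 = -1 + ((-2 + 2*f)/(4*f) - f)/4 = -1 + (-f + (-2 + 2*f)/(4*f))/4 = -1 + (-f/4 + (-2 + 2*f)/(16*f)) = -1 - f/4 + (-2 + 2*f)/(16*f))
n(Z, W) = -6 + 29*Z (n(Z, W) = -2 + (29*Z - 4) = -2 + (-4 + 29*Z) = -6 + 29*Z)
n(-23, 29)/R(13) = (-6 + 29*(-23))/(((⅛)*(-1 + 13 - 2*13*(4 + 13))/13)) = (-6 - 667)/(((⅛)*(1/13)*(-1 + 13 - 2*13*17))) = -673*104/(-1 + 13 - 442) = -673/((⅛)*(1/13)*(-430)) = -673/(-215/52) = -673*(-52/215) = 34996/215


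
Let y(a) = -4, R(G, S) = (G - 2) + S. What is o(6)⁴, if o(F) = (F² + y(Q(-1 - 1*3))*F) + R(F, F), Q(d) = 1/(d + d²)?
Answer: 234256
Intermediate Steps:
R(G, S) = -2 + G + S (R(G, S) = (-2 + G) + S = -2 + G + S)
o(F) = -2 + F² - 2*F (o(F) = (F² - 4*F) + (-2 + F + F) = (F² - 4*F) + (-2 + 2*F) = -2 + F² - 2*F)
o(6)⁴ = (-2 + 6² - 2*6)⁴ = (-2 + 36 - 12)⁴ = 22⁴ = 234256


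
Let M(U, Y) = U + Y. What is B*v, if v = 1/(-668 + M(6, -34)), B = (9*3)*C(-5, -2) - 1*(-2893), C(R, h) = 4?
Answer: -3001/696 ≈ -4.3118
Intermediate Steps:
B = 3001 (B = (9*3)*4 - 1*(-2893) = 27*4 + 2893 = 108 + 2893 = 3001)
v = -1/696 (v = 1/(-668 + (6 - 34)) = 1/(-668 - 28) = 1/(-696) = -1/696 ≈ -0.0014368)
B*v = 3001*(-1/696) = -3001/696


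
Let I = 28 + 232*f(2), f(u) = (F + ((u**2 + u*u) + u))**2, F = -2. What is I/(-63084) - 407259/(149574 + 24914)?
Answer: -7071802561/2751850248 ≈ -2.5698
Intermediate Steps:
f(u) = (-2 + u + 2*u**2)**2 (f(u) = (-2 + ((u**2 + u*u) + u))**2 = (-2 + ((u**2 + u**2) + u))**2 = (-2 + (2*u**2 + u))**2 = (-2 + (u + 2*u**2))**2 = (-2 + u + 2*u**2)**2)
I = 14876 (I = 28 + 232*(-2 + 2 + 2*2**2)**2 = 28 + 232*(-2 + 2 + 2*4)**2 = 28 + 232*(-2 + 2 + 8)**2 = 28 + 232*8**2 = 28 + 232*64 = 28 + 14848 = 14876)
I/(-63084) - 407259/(149574 + 24914) = 14876/(-63084) - 407259/(149574 + 24914) = 14876*(-1/63084) - 407259/174488 = -3719/15771 - 407259*1/174488 = -3719/15771 - 407259/174488 = -7071802561/2751850248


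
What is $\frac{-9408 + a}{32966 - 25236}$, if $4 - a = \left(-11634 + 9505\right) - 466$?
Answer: $- \frac{6809}{7730} \approx -0.88085$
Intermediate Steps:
$a = 2599$ ($a = 4 - \left(\left(-11634 + 9505\right) - 466\right) = 4 - \left(-2129 - 466\right) = 4 - -2595 = 4 + 2595 = 2599$)
$\frac{-9408 + a}{32966 - 25236} = \frac{-9408 + 2599}{32966 - 25236} = - \frac{6809}{7730}$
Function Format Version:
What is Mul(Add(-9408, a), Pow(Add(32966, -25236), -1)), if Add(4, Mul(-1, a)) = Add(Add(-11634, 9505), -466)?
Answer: Rational(-6809, 7730) ≈ -0.88085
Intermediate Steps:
a = 2599 (a = Add(4, Mul(-1, Add(Add(-11634, 9505), -466))) = Add(4, Mul(-1, Add(-2129, -466))) = Add(4, Mul(-1, -2595)) = Add(4, 2595) = 2599)
Mul(Add(-9408, a), Pow(Add(32966, -25236), -1)) = Mul(Add(-9408, 2599), Pow(Add(32966, -25236), -1)) = Mul(-6809, Pow(7730, -1)) = Mul(-6809, Rational(1, 7730)) = Rational(-6809, 7730)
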